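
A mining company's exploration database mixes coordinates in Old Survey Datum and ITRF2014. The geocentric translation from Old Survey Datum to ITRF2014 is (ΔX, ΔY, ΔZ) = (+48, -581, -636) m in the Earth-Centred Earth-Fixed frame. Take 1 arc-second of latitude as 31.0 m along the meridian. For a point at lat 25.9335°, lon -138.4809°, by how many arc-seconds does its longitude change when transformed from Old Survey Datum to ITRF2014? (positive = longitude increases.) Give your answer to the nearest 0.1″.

sin φ = 0.437328, cos φ = 0.899302, sin λ = -0.662870, cos λ = -0.748735.
East component: ΔE = −sin λ·ΔX + cos λ·ΔY = −(-0.662870)(48) + (-0.748735)(-581) = 466.83 m.
1° of latitude spans 3600 × 31.00 = 111600 m; at latitude φ, 1° of longitude spans that × cos φ = 100362.1 m, so Δλ = 466.83 / 100362.1 × 3600 = 16.745″.

Δλ = 16.7″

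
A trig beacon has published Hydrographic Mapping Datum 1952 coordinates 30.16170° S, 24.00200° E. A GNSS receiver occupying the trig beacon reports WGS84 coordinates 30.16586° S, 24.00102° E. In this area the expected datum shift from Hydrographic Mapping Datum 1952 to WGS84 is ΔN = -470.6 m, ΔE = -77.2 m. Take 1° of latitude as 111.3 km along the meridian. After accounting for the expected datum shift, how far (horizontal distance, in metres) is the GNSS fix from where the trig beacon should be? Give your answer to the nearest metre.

Observed coordinate differences: Δφ = -0.00416°, Δλ = -0.00098°.
Converting to metres (1° lat = 111300 m, cos φ = 0.864611): observed ΔN = -463.0 m, observed ΔE = -94.3 m.
Subtracting the expected shift leaves a residual of -463.0 − (-470.6) = 7.6 m north and -94.3 − (-77.2) = -17.1 m east.
Residual distance = √(7.6² + (-17.1)²) = 18.7 m.

19 m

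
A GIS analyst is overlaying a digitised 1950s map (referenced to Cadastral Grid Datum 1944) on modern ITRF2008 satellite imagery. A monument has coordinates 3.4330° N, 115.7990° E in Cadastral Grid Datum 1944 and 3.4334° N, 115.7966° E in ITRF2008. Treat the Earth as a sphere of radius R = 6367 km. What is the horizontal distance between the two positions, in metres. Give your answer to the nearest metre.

Δφ = 3.4334° − 3.4330° = +0.0004°; Δλ = 115.7966° − 115.7990° = -0.0024°.
1° along a meridian = πR/180 = 111125 m.
ΔN = Δφ × 111125 = 44.5 m; ΔE = Δλ × 111125 × cos(3.4330°) = -0.0024 × 111125 × 0.998206 = -266.2 m.
Distance = √(ΔE² + ΔN²) = √((-266.2)² + 44.5²) = 269.9 m.

270 m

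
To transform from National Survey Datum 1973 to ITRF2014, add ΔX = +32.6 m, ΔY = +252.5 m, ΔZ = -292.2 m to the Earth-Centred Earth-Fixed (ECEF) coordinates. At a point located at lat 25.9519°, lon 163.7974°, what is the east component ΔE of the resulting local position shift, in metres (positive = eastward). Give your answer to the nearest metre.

At φ = 25.9519°, λ = 163.7974°: sin φ = 0.437616, cos φ = 0.899162, sin λ = 0.279035, cos λ = -0.960281.
ΔE = −sin λ·ΔX + cos λ·ΔY = −(0.279035)·(32.6) + (-0.960281)·(252.5) = -251.57 m.

ΔE = -252 m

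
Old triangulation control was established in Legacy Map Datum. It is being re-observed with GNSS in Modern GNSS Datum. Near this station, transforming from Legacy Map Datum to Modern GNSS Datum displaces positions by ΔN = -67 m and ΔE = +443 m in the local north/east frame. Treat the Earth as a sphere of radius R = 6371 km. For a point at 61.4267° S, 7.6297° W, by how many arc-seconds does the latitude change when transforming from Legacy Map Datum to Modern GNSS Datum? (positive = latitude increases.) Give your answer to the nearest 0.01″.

On a sphere of radius R, 1 rad of latitude = R, so Δφ = ΔN / R = -67.0 / 6371000 = -1.0516e-05 rad = -2.169″.

Δφ = -2.17″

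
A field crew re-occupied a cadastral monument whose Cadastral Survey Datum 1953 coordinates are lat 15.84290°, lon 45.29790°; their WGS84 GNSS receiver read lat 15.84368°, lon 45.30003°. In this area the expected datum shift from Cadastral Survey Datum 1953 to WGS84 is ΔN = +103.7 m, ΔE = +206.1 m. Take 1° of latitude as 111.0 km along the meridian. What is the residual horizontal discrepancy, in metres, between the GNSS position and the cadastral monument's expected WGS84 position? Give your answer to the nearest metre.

27 m

Observed coordinate differences: Δφ = +0.00078°, Δλ = +0.00213°.
Converting to metres (1° lat = 111000 m, cos φ = 0.962014): observed ΔN = 86.6 m, observed ΔE = 227.4 m.
Subtracting the expected shift leaves a residual of 86.6 − (103.7) = -17.1 m north and 227.4 − (206.1) = 21.3 m east.
Residual distance = √((-17.1)² + 21.3²) = 27.4 m.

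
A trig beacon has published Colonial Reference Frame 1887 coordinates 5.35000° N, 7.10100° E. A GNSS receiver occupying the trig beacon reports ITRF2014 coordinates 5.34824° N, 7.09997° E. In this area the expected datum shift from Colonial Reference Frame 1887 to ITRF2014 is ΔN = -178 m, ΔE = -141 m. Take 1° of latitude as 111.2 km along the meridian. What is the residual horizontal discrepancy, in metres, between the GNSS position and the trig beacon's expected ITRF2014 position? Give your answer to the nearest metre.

32 m

Observed coordinate differences: Δφ = -0.00176°, Δλ = -0.00103°.
Converting to metres (1° lat = 111200 m, cos φ = 0.995644): observed ΔN = -195.7 m, observed ΔE = -114.0 m.
Subtracting the expected shift leaves a residual of -195.7 − (-178) = -17.7 m north and -114.0 − (-141) = 27.0 m east.
Residual distance = √((-17.7)² + 27.0²) = 32.3 m.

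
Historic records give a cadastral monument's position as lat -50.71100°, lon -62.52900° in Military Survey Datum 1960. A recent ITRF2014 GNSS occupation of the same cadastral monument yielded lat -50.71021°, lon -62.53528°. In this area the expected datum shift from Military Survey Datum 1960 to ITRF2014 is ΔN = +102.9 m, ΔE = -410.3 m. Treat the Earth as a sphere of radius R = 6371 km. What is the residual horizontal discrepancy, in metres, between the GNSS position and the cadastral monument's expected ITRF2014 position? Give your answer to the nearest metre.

35 m

Observed coordinate differences: Δφ = +0.00079°, Δλ = -0.00628°.
Converting to metres (1° lat = 111195 m, cos φ = 0.633232): observed ΔN = 87.8 m, observed ΔE = -442.2 m.
Subtracting the expected shift leaves a residual of 87.8 − (102.9) = -15.1 m north and -442.2 − (-410.3) = -31.9 m east.
Residual distance = √((-15.1)² + (-31.9)²) = 35.3 m.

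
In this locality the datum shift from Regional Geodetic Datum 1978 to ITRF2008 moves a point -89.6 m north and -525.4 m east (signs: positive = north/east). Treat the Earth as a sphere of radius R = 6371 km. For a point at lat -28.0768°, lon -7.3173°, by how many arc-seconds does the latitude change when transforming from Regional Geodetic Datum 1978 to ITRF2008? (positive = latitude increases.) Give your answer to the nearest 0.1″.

On a sphere of radius R, 1 rad of latitude = R, so Δφ = ΔN / R = -89.6 / 6371000 = -1.4064e-05 rad = -2.901″.

Δφ = -2.9″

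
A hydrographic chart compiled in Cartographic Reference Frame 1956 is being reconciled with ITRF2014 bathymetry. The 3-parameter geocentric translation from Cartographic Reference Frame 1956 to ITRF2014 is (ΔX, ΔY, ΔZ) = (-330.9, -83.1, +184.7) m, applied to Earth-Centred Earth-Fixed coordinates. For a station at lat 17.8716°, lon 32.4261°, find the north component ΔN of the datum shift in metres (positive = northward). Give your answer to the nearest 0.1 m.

ΔN = 275.2 m

At φ = 17.8716°, λ = 32.4261°: sin φ = 0.306885, cos φ = 0.951747, sin λ = 0.536211, cos λ = 0.844084.
ΔN = −sin φ cos λ·ΔX − sin φ sin λ·ΔY + cos φ·ΔZ = −(0.306885)(0.844084)(-330.9) − (0.306885)(0.536211)(-83.1) + (0.951747)(184.7) = 275.18 m.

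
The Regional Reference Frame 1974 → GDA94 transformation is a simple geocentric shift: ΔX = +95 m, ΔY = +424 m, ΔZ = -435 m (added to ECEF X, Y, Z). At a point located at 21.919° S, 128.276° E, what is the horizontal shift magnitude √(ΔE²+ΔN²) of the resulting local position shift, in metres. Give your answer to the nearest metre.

At φ = -21.919°, λ = 128.276°: sin φ = -0.373295, cos φ = 0.927713, sin λ = 0.785036, cos λ = -0.619450.
ΔE = −sin λ·ΔX + cos λ·ΔY = −(0.785036)·(95) + (-0.619450)·(424) = -337.23 m.
ΔN = −sin φ cos λ·ΔX − sin φ sin λ·ΔY + cos φ·ΔZ = −(-0.373295)(-0.619450)(95) − (-0.373295)(0.785036)(424) + (0.927713)(-435) = -301.27 m.
Horizontal magnitude = √(ΔE² + ΔN²) = √((-337.23)² + (-301.27)²) = 452.20 m.

452 m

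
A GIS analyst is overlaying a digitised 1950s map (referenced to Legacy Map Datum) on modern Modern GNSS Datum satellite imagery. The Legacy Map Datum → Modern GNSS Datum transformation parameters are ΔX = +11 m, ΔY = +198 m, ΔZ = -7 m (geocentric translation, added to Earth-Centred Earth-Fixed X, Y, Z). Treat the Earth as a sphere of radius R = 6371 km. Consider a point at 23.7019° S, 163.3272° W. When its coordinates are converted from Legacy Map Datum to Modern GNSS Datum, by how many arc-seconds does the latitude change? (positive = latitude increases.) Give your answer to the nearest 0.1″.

sin φ = -0.401978, cos φ = 0.915649, sin λ = -0.286906, cos λ = -0.957959.
North component: ΔN = −sin φ cos λ·ΔX − sin φ sin λ·ΔY + cos φ·ΔZ = −(-0.401978)(-0.957959)(11) − (-0.401978)(-0.286906)(198) + (0.915649)(-7) = -33.48 m.
1° of latitude spans πR/180 = 111195 m, so Δφ = -33.48 / 111195 × 3600 = -1.084″.

Δφ = -1.1″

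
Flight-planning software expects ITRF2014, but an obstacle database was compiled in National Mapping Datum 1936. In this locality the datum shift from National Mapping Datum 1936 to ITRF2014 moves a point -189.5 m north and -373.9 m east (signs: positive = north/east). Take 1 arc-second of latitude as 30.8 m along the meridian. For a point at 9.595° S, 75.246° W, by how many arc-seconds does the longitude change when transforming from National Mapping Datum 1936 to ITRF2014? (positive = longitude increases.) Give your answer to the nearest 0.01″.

Δλ = -12.31″

At latitude -9.595°, cos φ = 0.986011.
1″ of longitude at this latitude = 30.80 × cos φ = 30.3691 m, so Δλ = -373.9 / 30.3691 = -12.312″.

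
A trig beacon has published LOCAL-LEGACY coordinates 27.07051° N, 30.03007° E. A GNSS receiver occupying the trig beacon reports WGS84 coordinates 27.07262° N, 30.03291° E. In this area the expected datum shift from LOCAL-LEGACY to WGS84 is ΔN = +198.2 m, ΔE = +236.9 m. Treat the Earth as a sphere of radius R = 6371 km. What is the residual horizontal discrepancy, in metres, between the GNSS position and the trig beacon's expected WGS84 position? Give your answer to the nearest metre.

Observed coordinate differences: Δφ = +0.00211°, Δλ = +0.00284°.
Converting to metres (1° lat = 111195 m, cos φ = 0.890447): observed ΔN = 234.6 m, observed ΔE = 281.2 m.
Subtracting the expected shift leaves a residual of 234.6 − (198.2) = 36.4 m north and 281.2 − (236.9) = 44.3 m east.
Residual distance = √(36.4² + 44.3²) = 57.3 m.

57 m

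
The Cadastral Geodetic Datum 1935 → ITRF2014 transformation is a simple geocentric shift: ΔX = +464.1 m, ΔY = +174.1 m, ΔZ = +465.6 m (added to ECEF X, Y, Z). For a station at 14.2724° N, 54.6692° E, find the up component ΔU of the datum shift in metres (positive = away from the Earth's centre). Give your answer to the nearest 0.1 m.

The local up (radial) axis is (cos φ cos λ, cos φ sin λ, sin φ), giving ΔU = 260.103 + 137.651 + 114.785 = 512.54 m.

ΔU = 512.5 m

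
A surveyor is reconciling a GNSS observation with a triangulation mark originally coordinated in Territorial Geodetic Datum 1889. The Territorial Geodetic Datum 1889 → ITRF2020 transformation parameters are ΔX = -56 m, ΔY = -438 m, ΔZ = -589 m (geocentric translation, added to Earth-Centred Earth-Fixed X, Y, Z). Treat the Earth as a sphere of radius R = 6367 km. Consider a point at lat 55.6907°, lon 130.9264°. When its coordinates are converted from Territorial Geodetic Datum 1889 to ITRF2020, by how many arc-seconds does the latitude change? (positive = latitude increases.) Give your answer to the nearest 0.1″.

sin φ = 0.826007, cos φ = 0.563660, sin λ = 0.755552, cos λ = -0.655089.
North component: ΔN = −sin φ cos λ·ΔX − sin φ sin λ·ΔY + cos φ·ΔZ = −(0.826007)(-0.655089)(-56) − (0.826007)(0.755552)(-438) + (0.563660)(-589) = -88.95 m.
1° of latitude spans πR/180 = 111125 m, so Δφ = -88.95 / 111125 × 3600 = -2.881″.

Δφ = -2.9″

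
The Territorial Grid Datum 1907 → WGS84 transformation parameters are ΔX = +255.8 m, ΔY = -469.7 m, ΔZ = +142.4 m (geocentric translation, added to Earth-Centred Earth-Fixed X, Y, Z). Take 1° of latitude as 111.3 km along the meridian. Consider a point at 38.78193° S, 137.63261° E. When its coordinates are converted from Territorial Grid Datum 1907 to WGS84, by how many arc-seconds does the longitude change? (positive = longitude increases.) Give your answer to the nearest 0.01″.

Δλ = 7.25″

sin φ = -0.626358, cos φ = 0.779536, sin λ = 0.673882, cos λ = -0.738839.
East component: ΔE = −sin λ·ΔX + cos λ·ΔY = −(0.673882)(255.8) + (-0.738839)(-469.7) = 174.65 m.
1° of latitude spans 111300 m; at latitude φ, 1° of longitude spans that × cos φ = 86762.3 m, so Δλ = 174.65 / 86762.3 × 3600 = 7.247″.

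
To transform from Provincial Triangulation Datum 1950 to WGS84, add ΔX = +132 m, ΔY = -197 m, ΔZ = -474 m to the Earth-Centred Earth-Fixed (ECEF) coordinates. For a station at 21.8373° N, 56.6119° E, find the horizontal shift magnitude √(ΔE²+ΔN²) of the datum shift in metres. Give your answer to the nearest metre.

The local east axis at (φ, λ) is (−sin λ, cos λ, 0), so ΔE = −sin(56.6119°)·132 + cos(56.6119°)·(-197) = -218.63 m.
The local north axis is (−sin φ cos λ, −sin φ sin λ, cos φ), giving ΔN = -27.020 + 61.185 − 439.988 = -405.82 m.
Horizontal magnitude = √(ΔE² + ΔN²) = √((-218.63)² + (-405.82)²) = 460.97 m.

461 m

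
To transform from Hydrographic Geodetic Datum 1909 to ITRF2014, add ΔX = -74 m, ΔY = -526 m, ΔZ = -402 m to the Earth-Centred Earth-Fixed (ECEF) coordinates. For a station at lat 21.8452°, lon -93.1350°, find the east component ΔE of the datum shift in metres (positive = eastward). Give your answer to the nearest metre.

At φ = 21.8452°, λ = -93.1350°: sin φ = 0.372100, cos φ = 0.928193, sin λ = -0.998503, cos λ = -0.054689.
ΔE = −sin λ·ΔX + cos λ·ΔY = −(-0.998503)·(-74) + (-0.054689)·(-526) = -45.12 m.

ΔE = -45 m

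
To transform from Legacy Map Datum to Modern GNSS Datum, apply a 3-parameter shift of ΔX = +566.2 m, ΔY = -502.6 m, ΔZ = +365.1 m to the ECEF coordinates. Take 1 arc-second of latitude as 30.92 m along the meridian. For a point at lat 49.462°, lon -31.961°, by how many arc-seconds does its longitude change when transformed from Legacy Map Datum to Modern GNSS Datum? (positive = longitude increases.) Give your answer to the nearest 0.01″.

Δλ = -6.30″

sin φ = 0.759975, cos φ = 0.649952, sin λ = -0.529342, cos λ = 0.848409.
East component: ΔE = −sin λ·ΔX + cos λ·ΔY = −(-0.529342)(566.2) + (0.848409)(-502.6) = -126.70 m.
1° of latitude spans 3600 × 30.92 = 111312 m; at latitude φ, 1° of longitude spans that × cos φ = 72347.5 m, so Δλ = -126.70 / 72347.5 × 3600 = -6.304″.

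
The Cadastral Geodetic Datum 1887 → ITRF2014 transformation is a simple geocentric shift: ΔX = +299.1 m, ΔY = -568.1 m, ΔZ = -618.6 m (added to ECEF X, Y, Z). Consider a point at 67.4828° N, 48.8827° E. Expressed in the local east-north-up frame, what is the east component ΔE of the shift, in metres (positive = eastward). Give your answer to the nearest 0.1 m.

At φ = 67.4828°, λ = 48.8827°: sin φ = 0.923765, cos φ = 0.382961, sin λ = 0.753365, cos λ = 0.657603.
ΔE = −sin λ·ΔX + cos λ·ΔY = −(0.753365)·(299.1) + (0.657603)·(-568.1) = -598.92 m.

ΔE = -598.9 m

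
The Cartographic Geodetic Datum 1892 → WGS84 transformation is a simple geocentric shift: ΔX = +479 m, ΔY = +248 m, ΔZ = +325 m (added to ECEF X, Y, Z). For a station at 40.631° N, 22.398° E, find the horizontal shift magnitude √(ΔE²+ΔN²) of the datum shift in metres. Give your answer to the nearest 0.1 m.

113.4 m

At φ = 40.631°, λ = 22.398°: sin φ = 0.651185, cos φ = 0.758919, sin λ = 0.381038, cos λ = 0.924559.
ΔE = −sin λ·ΔX + cos λ·ΔY = −(0.381038)·(479) + (0.924559)·(248) = 46.77 m.
ΔN = −sin φ cos λ·ΔX − sin φ sin λ·ΔY + cos φ·ΔZ = −(0.651185)(0.924559)(479) − (0.651185)(0.381038)(248) + (0.758919)(325) = -103.27 m.
Horizontal magnitude = √(ΔE² + ΔN²) = √(46.77² + (-103.27)²) = 113.37 m.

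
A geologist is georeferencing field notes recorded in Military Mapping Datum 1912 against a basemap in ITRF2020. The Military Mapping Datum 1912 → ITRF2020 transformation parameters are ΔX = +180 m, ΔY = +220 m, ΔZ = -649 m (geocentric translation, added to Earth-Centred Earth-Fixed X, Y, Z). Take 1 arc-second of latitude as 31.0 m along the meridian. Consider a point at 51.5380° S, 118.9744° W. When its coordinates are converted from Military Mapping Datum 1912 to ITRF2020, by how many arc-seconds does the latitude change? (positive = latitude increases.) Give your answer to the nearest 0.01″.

sin φ = -0.783021, cos φ = 0.621995, sin λ = -0.874836, cos λ = -0.484419.
North component: ΔN = −sin φ cos λ·ΔX − sin φ sin λ·ΔY + cos φ·ΔZ = −(-0.783021)(-0.484419)(180) − (-0.783021)(-0.874836)(220) + (0.621995)(-649) = -622.65 m.
1° of latitude spans 3600 × 31.00 = 111600 m, so Δφ = -622.65 / 111600 × 3600 = -20.086″.

Δφ = -20.09″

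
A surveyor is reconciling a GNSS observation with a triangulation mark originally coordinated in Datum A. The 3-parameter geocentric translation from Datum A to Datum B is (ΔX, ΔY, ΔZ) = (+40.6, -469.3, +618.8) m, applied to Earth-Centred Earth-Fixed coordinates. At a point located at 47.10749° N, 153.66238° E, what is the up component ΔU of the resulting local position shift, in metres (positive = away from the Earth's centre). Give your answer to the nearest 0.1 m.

At φ = 47.10749°, λ = 153.66238°: sin φ = 0.732632, cos φ = 0.680625, sin λ = 0.443660, cos λ = -0.896195.
ΔU = cos φ cos λ·ΔX + cos φ sin λ·ΔY + sin φ·ΔZ = (0.680625)(-0.896195)(40.6) + (0.680625)(0.443660)(-469.3) + (0.732632)(618.8) = 286.88 m.

ΔU = 286.9 m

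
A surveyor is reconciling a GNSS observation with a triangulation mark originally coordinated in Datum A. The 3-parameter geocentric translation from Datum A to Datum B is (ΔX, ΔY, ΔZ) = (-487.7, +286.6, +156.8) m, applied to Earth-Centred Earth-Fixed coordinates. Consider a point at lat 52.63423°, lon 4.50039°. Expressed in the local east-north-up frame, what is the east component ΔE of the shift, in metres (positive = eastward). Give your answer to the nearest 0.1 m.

At φ = 52.63423°, λ = 4.50039°: sin φ = 0.794777, cos φ = 0.606901, sin λ = 0.078466, cos λ = 0.996917.
ΔE = −sin λ·ΔX + cos λ·ΔY = −(0.078466)·(-487.7) + (0.996917)·(286.6) = 323.98 m.

ΔE = 324.0 m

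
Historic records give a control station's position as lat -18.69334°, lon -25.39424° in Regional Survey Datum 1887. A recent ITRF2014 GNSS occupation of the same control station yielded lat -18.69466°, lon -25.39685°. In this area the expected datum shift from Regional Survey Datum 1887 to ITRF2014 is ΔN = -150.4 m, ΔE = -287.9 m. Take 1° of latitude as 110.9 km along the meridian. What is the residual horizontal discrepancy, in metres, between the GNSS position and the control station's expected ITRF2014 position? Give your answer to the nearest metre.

14 m

Observed coordinate differences: Δφ = -0.00132°, Δλ = -0.00261°.
Converting to metres (1° lat = 110900 m, cos φ = 0.947248): observed ΔN = -146.4 m, observed ΔE = -274.2 m.
Subtracting the expected shift leaves a residual of -146.4 − (-150.4) = 4.0 m north and -274.2 − (-287.9) = 13.7 m east.
Residual distance = √(4.0² + 13.7²) = 14.3 m.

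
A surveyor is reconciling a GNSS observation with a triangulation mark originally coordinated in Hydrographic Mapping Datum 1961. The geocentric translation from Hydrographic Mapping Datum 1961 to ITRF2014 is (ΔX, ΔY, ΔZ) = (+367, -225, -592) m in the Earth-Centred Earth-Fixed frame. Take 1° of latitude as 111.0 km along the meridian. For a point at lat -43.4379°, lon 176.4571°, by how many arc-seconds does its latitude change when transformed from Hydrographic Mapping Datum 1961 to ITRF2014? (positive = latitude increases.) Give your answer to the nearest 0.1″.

sin φ = -0.687568, cos φ = 0.726120, sin λ = 0.061796, cos λ = -0.998089.
North component: ΔN = −sin φ cos λ·ΔX − sin φ sin λ·ΔY + cos φ·ΔZ = −(-0.687568)(-0.998089)(367) − (-0.687568)(0.061796)(-225) + (0.726120)(-592) = -691.28 m.
1° of latitude spans 111000 m, so Δφ = -691.28 / 111000 × 3600 = -22.420″.

Δφ = -22.4″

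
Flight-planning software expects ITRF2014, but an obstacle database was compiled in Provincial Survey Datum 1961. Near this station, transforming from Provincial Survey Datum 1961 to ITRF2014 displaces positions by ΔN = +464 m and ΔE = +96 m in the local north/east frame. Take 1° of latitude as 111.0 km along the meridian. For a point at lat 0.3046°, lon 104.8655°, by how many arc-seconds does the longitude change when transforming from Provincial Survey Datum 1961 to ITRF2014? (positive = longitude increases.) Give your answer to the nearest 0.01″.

Δλ = 3.11″

At latitude 0.3046°, cos φ = 0.999986.
1° of longitude at this latitude = 111.0 × cos φ = 111.00 km, so Δλ = 96.0 / 110998.4 = 0.0008649° = 3.114″.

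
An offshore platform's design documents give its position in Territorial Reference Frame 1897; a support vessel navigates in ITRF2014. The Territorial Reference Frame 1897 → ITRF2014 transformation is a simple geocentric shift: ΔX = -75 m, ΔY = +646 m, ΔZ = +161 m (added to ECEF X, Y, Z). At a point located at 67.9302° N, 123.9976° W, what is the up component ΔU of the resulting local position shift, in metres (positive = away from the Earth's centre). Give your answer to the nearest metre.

The local up (radial) axis is (cos φ cos λ, cos φ sin λ, sin φ), giving ΔU = 15.757 − 201.234 + 149.203 = -36.27 m.

ΔU = -36 m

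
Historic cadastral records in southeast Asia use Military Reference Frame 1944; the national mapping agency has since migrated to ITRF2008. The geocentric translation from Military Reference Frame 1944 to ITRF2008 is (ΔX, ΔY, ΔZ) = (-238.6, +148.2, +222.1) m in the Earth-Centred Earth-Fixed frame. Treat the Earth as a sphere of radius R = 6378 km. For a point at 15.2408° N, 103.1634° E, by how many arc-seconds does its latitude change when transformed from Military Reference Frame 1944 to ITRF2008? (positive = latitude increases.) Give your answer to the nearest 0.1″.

Δφ = 5.2″

sin φ = 0.262876, cos φ = 0.964830, sin λ = 0.973725, cos λ = -0.227729.
North component: ΔN = −sin φ cos λ·ΔX − sin φ sin λ·ΔY + cos φ·ΔZ = −(0.262876)(-0.227729)(-238.6) − (0.262876)(0.973725)(148.2) + (0.964830)(222.1) = 162.07 m.
1° of latitude spans πR/180 = 111317 m, so Δφ = 162.07 / 111317 × 3600 = 5.241″.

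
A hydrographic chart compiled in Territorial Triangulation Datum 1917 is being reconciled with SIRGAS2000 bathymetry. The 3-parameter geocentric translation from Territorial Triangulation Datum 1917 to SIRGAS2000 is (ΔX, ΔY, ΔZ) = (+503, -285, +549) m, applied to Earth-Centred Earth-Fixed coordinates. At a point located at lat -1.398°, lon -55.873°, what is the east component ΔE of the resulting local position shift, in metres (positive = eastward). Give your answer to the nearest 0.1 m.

At φ = -1.398°, λ = -55.873°: sin φ = -0.024397, cos φ = 0.999702, sin λ = -0.827796, cos λ = 0.561029.
ΔE = −sin λ·ΔX + cos λ·ΔY = −(-0.827796)·(503) + (0.561029)·(-285) = 256.49 m.

ΔE = 256.5 m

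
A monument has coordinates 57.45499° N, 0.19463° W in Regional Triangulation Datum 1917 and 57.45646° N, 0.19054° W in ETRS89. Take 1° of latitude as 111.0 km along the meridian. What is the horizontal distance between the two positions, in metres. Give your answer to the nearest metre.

294 m

Δφ = 57.45646° − 57.45499° = +0.00147°; Δλ = -0.19054° − -0.19463° = +0.00409°.
ΔN = Δφ × 111000 = 163.2 m; ΔE = Δλ × 111000 × cos(57.45499°) = +0.00409 × 111000 × 0.537962 = 244.2 m.
Distance = √(ΔE² + ΔN²) = √(244.2² + 163.2²) = 293.7 m.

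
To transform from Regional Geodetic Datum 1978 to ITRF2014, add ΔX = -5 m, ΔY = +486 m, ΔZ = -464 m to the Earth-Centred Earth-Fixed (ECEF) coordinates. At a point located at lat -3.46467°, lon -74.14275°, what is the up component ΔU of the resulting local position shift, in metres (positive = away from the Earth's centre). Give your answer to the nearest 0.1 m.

The local up (radial) axis is (cos φ cos λ, cos φ sin λ, sin φ), giving ΔU = -1.364 − 466.651 + 28.041 = -439.97 m.

ΔU = -440.0 m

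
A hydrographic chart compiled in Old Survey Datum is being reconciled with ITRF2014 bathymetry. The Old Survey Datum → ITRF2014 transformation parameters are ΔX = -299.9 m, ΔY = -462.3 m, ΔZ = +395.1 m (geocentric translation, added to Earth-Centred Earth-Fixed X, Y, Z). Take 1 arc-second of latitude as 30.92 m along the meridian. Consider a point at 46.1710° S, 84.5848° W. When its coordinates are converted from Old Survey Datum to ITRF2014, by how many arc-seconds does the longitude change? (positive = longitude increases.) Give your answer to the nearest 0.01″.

Δλ = -15.98″

sin φ = -0.721410, cos φ = 0.692508, sin λ = -0.995537, cos λ = 0.094372.
East component: ΔE = −sin λ·ΔX + cos λ·ΔY = −(-0.995537)(-299.9) + (0.094372)(-462.3) = -342.19 m.
1° of latitude spans 3600 × 30.92 = 111312 m; at latitude φ, 1° of longitude spans that × cos φ = 77084.5 m, so Δλ = -342.19 / 77084.5 × 3600 = -15.981″.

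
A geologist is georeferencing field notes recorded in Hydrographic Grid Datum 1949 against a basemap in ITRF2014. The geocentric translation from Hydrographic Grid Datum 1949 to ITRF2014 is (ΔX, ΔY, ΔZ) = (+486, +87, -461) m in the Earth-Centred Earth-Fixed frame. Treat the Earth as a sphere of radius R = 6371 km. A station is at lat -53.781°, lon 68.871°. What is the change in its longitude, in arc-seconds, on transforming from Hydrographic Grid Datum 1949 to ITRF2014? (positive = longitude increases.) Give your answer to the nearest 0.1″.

sin φ = -0.806764, cos φ = 0.590873, sin λ = 0.932771, cos λ = 0.360469.
East component: ΔE = −sin λ·ΔX + cos λ·ΔY = −(0.932771)(486) + (0.360469)(87) = -421.97 m.
1° of latitude spans πR/180 = 111195 m; at latitude φ, 1° of longitude spans that × cos φ = 65702.1 m, so Δλ = -421.97 / 65702.1 × 3600 = -23.121″.

Δλ = -23.1″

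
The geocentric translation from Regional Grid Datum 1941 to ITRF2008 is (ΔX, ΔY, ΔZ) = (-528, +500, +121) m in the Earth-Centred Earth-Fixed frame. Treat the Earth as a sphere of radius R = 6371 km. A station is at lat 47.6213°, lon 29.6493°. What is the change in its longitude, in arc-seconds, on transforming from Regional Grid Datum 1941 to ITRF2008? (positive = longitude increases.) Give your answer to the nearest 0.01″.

sin φ = 0.738706, cos φ = 0.674028, sin λ = 0.494690, cos λ = 0.869070.
East component: ΔE = −sin λ·ΔX + cos λ·ΔY = −(0.494690)(-528) + (0.869070)(500) = 695.73 m.
1° of latitude spans πR/180 = 111195 m; at latitude φ, 1° of longitude spans that × cos φ = 74948.5 m, so Δλ = 695.73 / 74948.5 × 3600 = 33.418″.

Δλ = 33.42″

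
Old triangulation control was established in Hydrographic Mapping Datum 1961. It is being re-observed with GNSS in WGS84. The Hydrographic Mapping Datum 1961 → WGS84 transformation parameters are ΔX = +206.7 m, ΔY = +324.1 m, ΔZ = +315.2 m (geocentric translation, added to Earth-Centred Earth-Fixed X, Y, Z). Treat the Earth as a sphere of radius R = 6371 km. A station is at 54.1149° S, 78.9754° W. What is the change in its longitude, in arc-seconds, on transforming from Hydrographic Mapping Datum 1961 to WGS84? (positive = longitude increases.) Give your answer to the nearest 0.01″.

Δλ = 14.63″

sin φ = -0.810194, cos φ = 0.586162, sin λ = -0.981545, cos λ = 0.191230.
East component: ΔE = −sin λ·ΔX + cos λ·ΔY = −(-0.981545)(206.7) + (0.191230)(324.1) = 264.86 m.
1° of latitude spans πR/180 = 111195 m; at latitude φ, 1° of longitude spans that × cos φ = 65178.2 m, so Δλ = 264.86 / 65178.2 × 3600 = 14.629″.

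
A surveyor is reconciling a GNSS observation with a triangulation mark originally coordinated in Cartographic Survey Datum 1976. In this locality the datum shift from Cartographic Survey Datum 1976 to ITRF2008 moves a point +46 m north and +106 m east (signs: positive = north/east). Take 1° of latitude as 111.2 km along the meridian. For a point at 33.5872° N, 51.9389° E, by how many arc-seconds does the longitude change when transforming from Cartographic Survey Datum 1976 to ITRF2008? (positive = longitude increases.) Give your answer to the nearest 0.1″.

Δλ = 4.1″

At latitude 33.5872°, cos φ = 0.833045.
1° of longitude at this latitude = 111.2 × cos φ = 92.63 km, so Δλ = 106.0 / 92634.6 = 0.0011443° = 4.119″.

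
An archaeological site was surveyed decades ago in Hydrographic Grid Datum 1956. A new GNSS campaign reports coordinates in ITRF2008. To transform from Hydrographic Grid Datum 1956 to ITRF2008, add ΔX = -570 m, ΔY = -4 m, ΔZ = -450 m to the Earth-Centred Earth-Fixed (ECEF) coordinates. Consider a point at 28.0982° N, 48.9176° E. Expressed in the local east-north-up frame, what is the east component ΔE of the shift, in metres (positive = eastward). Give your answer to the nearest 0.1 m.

The local east axis at (φ, λ) is (−sin λ, cos λ, 0), so ΔE = −sin(48.9176°)·(-570) + cos(48.9176°)·(-4) = 427.02 m.

ΔE = 427.0 m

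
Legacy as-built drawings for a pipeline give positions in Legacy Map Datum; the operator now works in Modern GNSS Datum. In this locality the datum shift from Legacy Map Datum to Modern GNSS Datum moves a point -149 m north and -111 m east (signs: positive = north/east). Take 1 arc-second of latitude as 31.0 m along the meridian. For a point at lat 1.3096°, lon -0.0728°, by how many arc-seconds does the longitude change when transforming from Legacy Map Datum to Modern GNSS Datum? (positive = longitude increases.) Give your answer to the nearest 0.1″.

At latitude 1.3096°, cos φ = 0.999739.
1″ of longitude at this latitude = 31.00 × cos φ = 30.9919 m, so Δλ = -111.0 / 30.9919 = -3.582″.

Δλ = -3.6″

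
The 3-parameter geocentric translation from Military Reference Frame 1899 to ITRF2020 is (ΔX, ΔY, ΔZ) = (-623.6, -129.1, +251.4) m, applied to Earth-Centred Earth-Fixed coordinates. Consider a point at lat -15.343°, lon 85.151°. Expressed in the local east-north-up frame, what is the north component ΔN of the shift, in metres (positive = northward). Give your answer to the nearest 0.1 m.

At φ = -15.343°, λ = 85.151°: sin φ = -0.264597, cos φ = 0.964359, sin λ = 0.996421, cos λ = 0.084530.
ΔN = −sin φ cos λ·ΔX − sin φ sin λ·ΔY + cos φ·ΔZ = −(-0.264597)(0.084530)(-623.6) − (-0.264597)(0.996421)(-129.1) + (0.964359)(251.4) = 194.46 m.

ΔN = 194.5 m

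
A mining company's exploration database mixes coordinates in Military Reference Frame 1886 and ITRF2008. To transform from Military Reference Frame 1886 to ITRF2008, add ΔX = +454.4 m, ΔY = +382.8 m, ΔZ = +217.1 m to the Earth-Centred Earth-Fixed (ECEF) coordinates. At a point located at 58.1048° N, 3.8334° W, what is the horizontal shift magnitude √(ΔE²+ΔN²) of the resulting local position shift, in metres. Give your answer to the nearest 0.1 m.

481.4 m

At φ = 58.1048°, λ = -3.8334°: sin φ = 0.849016, cos φ = 0.528367, sin λ = -0.066856, cos λ = 0.997763.
ΔE = −sin λ·ΔX + cos λ·ΔY = −(-0.066856)·(454.4) + (0.997763)·(382.8) = 412.32 m.
ΔN = −sin φ cos λ·ΔX − sin φ sin λ·ΔY + cos φ·ΔZ = −(0.849016)(0.997763)(454.4) − (0.849016)(-0.066856)(382.8) + (0.528367)(217.1) = -248.49 m.
Horizontal magnitude = √(ΔE² + ΔN²) = √(412.32² + (-248.49)²) = 481.41 m.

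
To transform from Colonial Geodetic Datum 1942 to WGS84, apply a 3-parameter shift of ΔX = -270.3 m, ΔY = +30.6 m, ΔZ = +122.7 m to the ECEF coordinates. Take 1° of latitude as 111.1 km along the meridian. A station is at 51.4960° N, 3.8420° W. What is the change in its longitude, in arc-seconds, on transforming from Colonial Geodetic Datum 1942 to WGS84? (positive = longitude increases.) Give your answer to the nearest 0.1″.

Δλ = 0.6″

sin φ = 0.782565, cos φ = 0.622569, sin λ = -0.067005, cos λ = 0.997753.
East component: ΔE = −sin λ·ΔX + cos λ·ΔY = −(-0.067005)(-270.3) + (0.997753)(30.6) = 12.42 m.
1° of latitude spans 111100 m; at latitude φ, 1° of longitude spans that × cos φ = 69167.4 m, so Δλ = 12.42 / 69167.4 × 3600 = 0.646″.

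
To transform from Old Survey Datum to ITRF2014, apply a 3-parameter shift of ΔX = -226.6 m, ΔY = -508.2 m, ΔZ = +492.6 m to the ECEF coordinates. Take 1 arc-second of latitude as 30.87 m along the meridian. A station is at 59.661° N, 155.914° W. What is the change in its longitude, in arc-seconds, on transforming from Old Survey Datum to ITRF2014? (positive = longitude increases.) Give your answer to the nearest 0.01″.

Δλ = 23.82″

sin φ = 0.863052, cos φ = 0.505115, sin λ = -0.408107, cos λ = -0.912934.
East component: ΔE = −sin λ·ΔX + cos λ·ΔY = −(-0.408107)(-226.6) + (-0.912934)(-508.2) = 371.48 m.
1° of latitude spans 3600 × 30.87 = 111132 m; at latitude φ, 1° of longitude spans that × cos φ = 56134.5 m, so Δλ = 371.48 / 56134.5 × 3600 = 23.823″.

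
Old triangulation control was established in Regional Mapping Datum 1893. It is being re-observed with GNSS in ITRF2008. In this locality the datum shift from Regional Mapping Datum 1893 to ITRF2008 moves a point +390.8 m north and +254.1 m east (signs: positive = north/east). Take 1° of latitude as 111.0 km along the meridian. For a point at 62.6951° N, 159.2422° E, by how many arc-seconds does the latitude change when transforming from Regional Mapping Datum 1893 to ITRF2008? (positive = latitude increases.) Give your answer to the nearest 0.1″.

1° of latitude = 111.0 km, so Δφ = 390.8 / 111000 = 0.0035207° = 12.675″.

Δφ = 12.7″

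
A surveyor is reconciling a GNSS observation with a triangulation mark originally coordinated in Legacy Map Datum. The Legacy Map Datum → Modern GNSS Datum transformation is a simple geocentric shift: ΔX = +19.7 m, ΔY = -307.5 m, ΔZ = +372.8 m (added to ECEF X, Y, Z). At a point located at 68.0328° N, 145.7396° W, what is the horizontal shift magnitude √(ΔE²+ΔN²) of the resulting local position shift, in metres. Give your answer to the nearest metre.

At φ = 68.0328°, λ = -145.7396°: sin φ = 0.927398, cos φ = 0.374076, sin λ = -0.562955, cos λ = -0.826488.
ΔE = −sin λ·ΔX + cos λ·ΔY = −(-0.562955)·(19.7) + (-0.826488)·(-307.5) = 265.24 m.
ΔN = −sin φ cos λ·ΔX − sin φ sin λ·ΔY + cos φ·ΔZ = −(0.927398)(-0.826488)(19.7) − (0.927398)(-0.562955)(-307.5) + (0.374076)(372.8) = -5.99 m.
Horizontal magnitude = √(ΔE² + ΔN²) = √(265.24² + (-5.99)²) = 265.30 m.

265 m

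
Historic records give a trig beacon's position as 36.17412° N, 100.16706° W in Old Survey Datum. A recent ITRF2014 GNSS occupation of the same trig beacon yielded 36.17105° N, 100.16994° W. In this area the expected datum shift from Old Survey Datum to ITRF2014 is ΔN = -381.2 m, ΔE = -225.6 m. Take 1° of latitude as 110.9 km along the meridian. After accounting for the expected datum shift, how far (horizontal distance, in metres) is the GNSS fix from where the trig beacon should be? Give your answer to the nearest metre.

52 m

Observed coordinate differences: Δφ = -0.00307°, Δλ = -0.00288°.
Converting to metres (1° lat = 110900 m, cos φ = 0.807227): observed ΔN = -340.5 m, observed ΔE = -257.8 m.
Subtracting the expected shift leaves a residual of -340.5 − (-381.2) = 40.7 m north and -257.8 − (-225.6) = -32.2 m east.
Residual distance = √(40.7² + (-32.2)²) = 51.9 m.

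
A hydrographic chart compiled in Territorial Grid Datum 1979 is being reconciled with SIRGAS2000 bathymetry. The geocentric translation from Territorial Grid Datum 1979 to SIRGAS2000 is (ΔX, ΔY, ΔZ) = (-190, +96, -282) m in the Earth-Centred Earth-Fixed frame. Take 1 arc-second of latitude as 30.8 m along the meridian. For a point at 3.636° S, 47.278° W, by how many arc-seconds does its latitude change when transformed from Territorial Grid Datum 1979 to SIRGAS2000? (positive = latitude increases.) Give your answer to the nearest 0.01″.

sin φ = -0.063418, cos φ = 0.997987, sin λ = -0.734654, cos λ = 0.678442.
North component: ΔN = −sin φ cos λ·ΔX − sin φ sin λ·ΔY + cos φ·ΔZ = −(-0.063418)(0.678442)(-190) − (-0.063418)(-0.734654)(96) + (0.997987)(-282) = -294.08 m.
1° of latitude spans 3600 × 30.80 = 110880 m, so Δφ = -294.08 / 110880 × 3600 = -9.548″.

Δφ = -9.55″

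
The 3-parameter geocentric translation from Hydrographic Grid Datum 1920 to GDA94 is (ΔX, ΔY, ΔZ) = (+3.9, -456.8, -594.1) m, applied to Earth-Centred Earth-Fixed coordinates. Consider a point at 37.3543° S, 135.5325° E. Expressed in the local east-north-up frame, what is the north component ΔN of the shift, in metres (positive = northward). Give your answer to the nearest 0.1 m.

ΔN = -668.1 m

At φ = -37.3543°, λ = 135.5325°: sin φ = -0.606742, cos φ = 0.794899, sin λ = 0.700505, cos λ = -0.713648.
ΔN = −sin φ cos λ·ΔX − sin φ sin λ·ΔY + cos φ·ΔZ = −(-0.606742)(-0.713648)(3.9) − (-0.606742)(0.700505)(-456.8) + (0.794899)(-594.1) = -668.09 m.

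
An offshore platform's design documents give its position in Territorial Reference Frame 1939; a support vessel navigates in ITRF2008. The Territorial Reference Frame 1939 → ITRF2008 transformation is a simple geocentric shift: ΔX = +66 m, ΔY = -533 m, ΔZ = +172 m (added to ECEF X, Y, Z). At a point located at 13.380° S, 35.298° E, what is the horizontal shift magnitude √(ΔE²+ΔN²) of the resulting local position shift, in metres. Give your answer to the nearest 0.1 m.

485.4 m

The local east axis at (φ, λ) is (−sin λ, cos λ, 0), so ΔE = −sin(35.298°)·66 + cos(35.298°)·(-533) = -473.15 m.
The local north axis is (−sin φ cos λ, −sin φ sin λ, cos φ), giving ΔN = 12.465 − 71.270 + 167.331 = 108.53 m.
Horizontal magnitude = √(ΔE² + ΔN²) = √((-473.15)² + 108.53²) = 485.44 m.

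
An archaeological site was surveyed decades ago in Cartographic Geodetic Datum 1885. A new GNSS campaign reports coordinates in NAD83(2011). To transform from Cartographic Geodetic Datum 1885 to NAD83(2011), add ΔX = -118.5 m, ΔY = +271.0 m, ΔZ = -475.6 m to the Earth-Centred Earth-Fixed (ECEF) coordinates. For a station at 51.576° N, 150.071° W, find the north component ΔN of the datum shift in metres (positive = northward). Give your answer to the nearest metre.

At φ = 51.576°, λ = -150.071°: sin φ = 0.783433, cos φ = 0.621476, sin λ = -0.498926, cos λ = -0.866644.
ΔN = −sin φ cos λ·ΔX − sin φ sin λ·ΔY + cos φ·ΔZ = −(0.783433)(-0.866644)(-118.5) − (0.783433)(-0.498926)(271.0) + (0.621476)(-475.6) = -270.10 m.

ΔN = -270 m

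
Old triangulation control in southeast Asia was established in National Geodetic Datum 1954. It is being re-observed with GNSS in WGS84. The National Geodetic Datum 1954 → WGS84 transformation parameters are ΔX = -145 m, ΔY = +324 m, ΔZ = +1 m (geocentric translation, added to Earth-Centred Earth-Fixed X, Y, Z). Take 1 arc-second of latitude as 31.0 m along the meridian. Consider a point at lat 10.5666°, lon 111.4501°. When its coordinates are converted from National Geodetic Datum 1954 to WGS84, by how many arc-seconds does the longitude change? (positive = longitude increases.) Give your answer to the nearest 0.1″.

Δλ = 0.5″

sin φ = 0.183378, cos φ = 0.983042, sin λ = 0.930736, cos λ = -0.365691.
East component: ΔE = −sin λ·ΔX + cos λ·ΔY = −(0.930736)(-145) + (-0.365691)(324) = 16.47 m.
1° of latitude spans 3600 × 31.00 = 111600 m; at latitude φ, 1° of longitude spans that × cos φ = 109707.5 m, so Δλ = 16.47 / 109707.5 × 3600 = 0.541″.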